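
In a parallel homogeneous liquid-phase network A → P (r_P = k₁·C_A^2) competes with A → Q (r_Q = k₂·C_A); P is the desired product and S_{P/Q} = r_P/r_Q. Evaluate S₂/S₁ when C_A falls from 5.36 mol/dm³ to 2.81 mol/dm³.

0.524

S_{P/Q} = (k₁/k₂)·C_A, so S₂/S₁ = (C_{A,2}/C_{A,1}).
= 2.81/5.36 = 0.524.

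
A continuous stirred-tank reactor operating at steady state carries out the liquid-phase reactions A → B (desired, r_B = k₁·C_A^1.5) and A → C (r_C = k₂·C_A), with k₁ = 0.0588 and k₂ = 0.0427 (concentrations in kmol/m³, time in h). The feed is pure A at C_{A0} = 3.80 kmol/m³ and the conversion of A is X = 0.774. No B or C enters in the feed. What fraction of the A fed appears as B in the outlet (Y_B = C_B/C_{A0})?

0.434

Exit C_A = C_{A0}(1−X) = 3.80×0.226 = 0.8588 kmol/m³.
A CSTR operates uniformly at the exit composition, giving r_B = 0.04680 and r_C = 0.03667 (each k·C_A^n at C_A = 0.8588).
Fraction of consumed A going to B: r_B/(r_B+r_C) = 0.5607.
C_B = 0.5607·C_{A0}·X = 0.5607×3.80×0.774 = 1.65 kmol/m³; Y_B = C_B/C_{A0} = 0.434.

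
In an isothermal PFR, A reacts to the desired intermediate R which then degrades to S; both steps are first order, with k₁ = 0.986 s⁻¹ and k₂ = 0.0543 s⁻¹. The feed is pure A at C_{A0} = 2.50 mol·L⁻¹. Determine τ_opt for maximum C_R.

Setting dC_R/dτ = 0 gives τ_opt = ln(k₂/k₁)/(k₂−k₁).
= ln(0.0543/0.986)/(0.0543−0.986) = ln(0.05507)/-0.9317 = -2.899/-0.9317 = 3.11 s.

3.11 s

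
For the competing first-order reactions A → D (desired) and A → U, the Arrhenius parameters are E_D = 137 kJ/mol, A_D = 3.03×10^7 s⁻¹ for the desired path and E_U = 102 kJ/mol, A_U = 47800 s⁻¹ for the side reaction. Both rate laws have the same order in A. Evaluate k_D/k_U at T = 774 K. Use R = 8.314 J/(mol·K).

Since both paths have the same order in A, the concentration cancels and S_{D/U} = k_D/k_U = (A_D/A_U)·exp[(E_U−E_D)/(RT)].
(E_U−E_D)/(RT) = (102−137)×10³/(8.314×774) = -35000/6435 = -5.439.
k_D/k_U = (3.03×10^7/47800)·exp(-5.439) = 633.9 × 0.004344 = 2.75.
Since E_D > E_U, raising the temperature improves selectivity toward D.

2.75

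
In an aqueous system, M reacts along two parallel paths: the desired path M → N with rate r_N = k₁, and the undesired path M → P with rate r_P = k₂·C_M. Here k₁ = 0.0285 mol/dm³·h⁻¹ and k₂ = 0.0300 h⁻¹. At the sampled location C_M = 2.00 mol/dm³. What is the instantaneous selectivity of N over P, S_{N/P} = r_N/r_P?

0.475

S_{N/P} = r_N/r_P = (k₁)/(k₂·C_M) = (k₁/k₂)·C_M⁻¹.
= (0.0285) / (0.0300×2.000) = 0.02850/0.06000 = 0.475.
The undesired path is higher order in M, so low C_M (CSTR or dilute feed) favours N.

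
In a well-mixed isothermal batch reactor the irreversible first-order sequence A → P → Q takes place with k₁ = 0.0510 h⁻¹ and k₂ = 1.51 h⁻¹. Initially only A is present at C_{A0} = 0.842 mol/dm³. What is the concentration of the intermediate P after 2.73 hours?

For first-order series with pure A initially, C_P(t) = k₁C_{A0}/(k₂−k₁)·(e^(−k₁t) − e^(−k₂t)).
e^(−k₁t) = e^(−0.0510×2.73) = e^(−0.1392) = 0.8700; e^(−k₂t) = e^(−4.122) = 0.01621.
C_P = 0.0510×0.842/(1.51−0.0510) × (0.8700−0.01621) = 0.02943×0.8538 = 0.02513 mol/dm³.

0.0251 mol/dm³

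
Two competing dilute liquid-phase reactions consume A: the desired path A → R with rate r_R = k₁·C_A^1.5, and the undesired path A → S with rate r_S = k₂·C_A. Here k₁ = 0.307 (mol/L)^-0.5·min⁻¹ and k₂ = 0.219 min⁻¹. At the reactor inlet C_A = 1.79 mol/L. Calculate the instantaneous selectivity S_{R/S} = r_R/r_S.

S_{R/S} = r_R/r_S = (k₁·C_A^1.5)/(k₂·C_A) = (k₁/k₂)·C_A^0.5.
= (0.307×1.790^1.5) / (0.219×1.790) = 0.7352/0.3920 = 1.88.

1.88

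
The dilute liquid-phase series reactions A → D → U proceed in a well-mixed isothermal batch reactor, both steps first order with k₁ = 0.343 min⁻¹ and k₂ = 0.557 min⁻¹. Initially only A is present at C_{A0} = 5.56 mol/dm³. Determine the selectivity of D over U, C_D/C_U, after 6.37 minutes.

0.178

Solving the coupled first-order balances gives C_D(t) = [k₁/(k₂−k₁)]·C_{A0}·(e^(−k₁t) − e^(−k₂t)).
e^(−k₁t) = e^(−0.343×6.37) = e^(−2.185) = 0.1125; e^(−k₂t) = e^(−3.548) = 0.02878.
C_D = 0.343×5.56/(0.557−0.343) × (0.1125−0.02878) = 8.912×0.08371 = 0.7460 mol/dm³.
C_A = C_{A0}e^(−k₁t) = 0.6254 mol/dm³, so C_U = C_{A0}−C_A−C_D = 4.189 mol/dm³; C_D/C_U = 0.178.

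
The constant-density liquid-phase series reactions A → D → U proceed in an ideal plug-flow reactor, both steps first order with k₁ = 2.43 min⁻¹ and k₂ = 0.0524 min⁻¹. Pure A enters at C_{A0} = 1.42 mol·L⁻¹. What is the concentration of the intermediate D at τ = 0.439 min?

The intermediate concentration in a first-order A→B→C sequence is C_D = k₁C_{A0}(e^(−k₁τ) − e^(−k₂τ))/(k₂−k₁).
e^(−k₁τ) = e^(−2.43×0.439) = e^(−1.067) = 0.3441; e^(−k₂τ) = e^(−0.02300) = 0.9773.
C_D = 2.43×1.42/(0.0524−2.43) × (0.3441−0.9773) = (-1.451)×(-0.6331) = 0.9189 mol·L⁻¹.

0.919 mol·L⁻¹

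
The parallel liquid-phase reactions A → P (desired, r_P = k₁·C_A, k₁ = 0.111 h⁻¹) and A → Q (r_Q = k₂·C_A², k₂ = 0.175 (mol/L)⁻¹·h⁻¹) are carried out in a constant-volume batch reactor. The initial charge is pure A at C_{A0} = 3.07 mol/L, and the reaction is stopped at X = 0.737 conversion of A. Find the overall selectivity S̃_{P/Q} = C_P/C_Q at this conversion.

C_A = C_{A0}(1−X) = 0.8074 mol/L.
Along a PFR/batch, dC_P/dC_A = −r_P/(r_P+r_Q) = −k₁/(k₁+k₂·C_A).
Integrating from C_{A0} to C_A: C_P = (0.111/0.175)·ln[(0.111+0.175·3.07)/(0.111+0.175·0.807)] = 0.6343·ln(0.6482/0.2523) = 0.5986 mol/L.
C_Q = (C_{A0}−C_A)−C_P = 1.664 mol/L; S̃_{P/Q} = 0.5986/1.664 = 0.360.

0.360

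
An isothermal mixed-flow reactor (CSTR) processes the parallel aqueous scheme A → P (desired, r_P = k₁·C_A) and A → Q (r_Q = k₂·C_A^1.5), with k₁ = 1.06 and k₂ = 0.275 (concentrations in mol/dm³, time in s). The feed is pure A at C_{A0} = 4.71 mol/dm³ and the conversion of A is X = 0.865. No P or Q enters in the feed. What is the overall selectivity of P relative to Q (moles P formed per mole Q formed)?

4.83

Exit C_A = C_{A0}(1−X) = 4.71×0.135 = 0.6359 mol/dm³.
In a CSTR the entire volume is at exit conditions, so r_P = 1.06×0.6359 = 0.6740 and r_Q = 0.275×0.6359^1.5 = 0.1394.
Overall selectivity = C_P/C_Q = r_Pτ/(r_Qτ) = r_P/r_Q = 4.83.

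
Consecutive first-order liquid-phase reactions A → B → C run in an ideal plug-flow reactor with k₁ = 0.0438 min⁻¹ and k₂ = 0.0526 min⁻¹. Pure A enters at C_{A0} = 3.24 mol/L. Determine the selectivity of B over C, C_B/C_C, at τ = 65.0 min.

The intermediate concentration in a first-order A→B→C sequence is C_B = k₁C_{A0}(e^(−k₁τ) − e^(−k₂τ))/(k₂−k₁).
e^(−k₁τ) = e^(−0.0438×65.0) = e^(−2.847) = 0.05802; e^(−k₂τ) = e^(−3.419) = 0.03275.
C_B = 0.0438×3.24/(0.0526−0.0438) × (0.05802−0.03275) = 16.13×0.02527 = 0.4076 mol/L.
C_A = C_{A0}e^(−k₁τ) = 0.1880 mol/L, so C_C = C_{A0}−C_A−C_B = 2.644 mol/L; C_B/C_C = 0.154.

0.154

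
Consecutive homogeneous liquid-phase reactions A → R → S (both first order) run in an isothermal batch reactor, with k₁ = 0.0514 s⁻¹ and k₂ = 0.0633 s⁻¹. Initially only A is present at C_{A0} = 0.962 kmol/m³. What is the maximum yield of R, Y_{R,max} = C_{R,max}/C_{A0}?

0.330

For a first-order series the maximum intermediate yield is C_{R,max}/C_{A0} = (k₁/k₂)^[k₂/(k₂−k₁)].
= (0.0514/0.0633)^(0.0633/(0.0633−0.0514)) = (0.8120)^(5.319) = 0.3303.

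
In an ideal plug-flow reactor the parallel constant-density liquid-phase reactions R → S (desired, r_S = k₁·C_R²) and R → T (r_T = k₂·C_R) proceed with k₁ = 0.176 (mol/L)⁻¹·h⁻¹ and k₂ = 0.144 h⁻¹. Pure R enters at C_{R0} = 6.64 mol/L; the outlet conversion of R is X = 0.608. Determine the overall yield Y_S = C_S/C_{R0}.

C_R = C_{R0}(1−X) = 2.603 mol/L.
Along a PFR/batch, dC_T/dC_R = −r_T/(r_S+r_T) = −k₂/(k₂+k₁·C_R).
Integrating from C_{R0} to C_R: C_T = (0.144/0.176)·ln[(0.144+0.176·6.64)/(0.144+0.176·2.60)] = 0.8182·ln(1.313/0.6021) = 0.6377 mol/L.
Then C_S = (C_{R0}−C_R) − C_T = 4.037 − 0.6377 = 3.399 mol/L.
Y_S = C_S/C_{R0} = 3.399/6.64 = 0.512.

0.512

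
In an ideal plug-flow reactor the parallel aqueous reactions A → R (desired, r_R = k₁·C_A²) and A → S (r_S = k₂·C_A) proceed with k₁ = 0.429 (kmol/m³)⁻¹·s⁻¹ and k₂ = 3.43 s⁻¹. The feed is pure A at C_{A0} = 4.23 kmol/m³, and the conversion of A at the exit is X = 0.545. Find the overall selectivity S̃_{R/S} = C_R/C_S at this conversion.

0.380

C_A = C_{A0}(1−X) = 1.925 kmol/m³.
Along a PFR/batch, dC_S/dC_A = −r_S/(r_R+r_S) = −k₂/(k₂+k₁·C_A).
Integrating from C_{A0} to C_A: C_S = (3.43/0.429)·ln[(3.43+0.429·4.23)/(3.43+0.429·1.92)] = 7.995·ln(5.245/4.256) = 1.671 kmol/m³.
Then C_R = (C_{A0}−C_A) − C_S = 2.305 − 1.671 = 0.6347 kmol/m³.
S̃_{R/S} = C_R/C_S = 0.6347/1.671 = 0.380.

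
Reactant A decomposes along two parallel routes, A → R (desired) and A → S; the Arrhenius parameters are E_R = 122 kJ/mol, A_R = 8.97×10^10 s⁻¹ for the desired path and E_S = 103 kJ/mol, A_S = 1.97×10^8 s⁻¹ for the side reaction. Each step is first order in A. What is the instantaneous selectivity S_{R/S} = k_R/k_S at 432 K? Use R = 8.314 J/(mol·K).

k_R/k_S = (A_R/A_S)·exp[−(E_R−E_S)/(RT)] = (A_R/A_S)·exp[(E_S−E_R)/(RT)].
(E_S−E_R)/(RT) = (103−122)×10³/(8.314×432) = -19000/3592 = -5.290.
k_R/k_S = (8.97×10^10/1.97×10^8)·exp(-5.290) = 455.3 × 0.005042 = 2.30.
Since E_R > E_S, raising the temperature improves selectivity toward R.

2.30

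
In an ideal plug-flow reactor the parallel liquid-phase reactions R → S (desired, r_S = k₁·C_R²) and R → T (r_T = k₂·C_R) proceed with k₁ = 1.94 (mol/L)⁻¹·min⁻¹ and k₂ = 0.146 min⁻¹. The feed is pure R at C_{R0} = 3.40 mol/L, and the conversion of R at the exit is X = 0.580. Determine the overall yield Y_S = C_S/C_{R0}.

C_R = C_{R0}(1−X) = 1.428 mol/L.
Along a PFR/batch, dC_T/dC_R = −r_T/(r_S+r_T) = −k₂/(k₂+k₁·C_R).
Integrating from C_{R0} to C_R: C_T = (0.146/1.94)·ln[(0.146+1.94·3.40)/(0.146+1.94·1.43)] = 0.07526·ln(6.742/2.916) = 0.06307 mol/L.
Then C_S = (C_{R0}−C_R) − C_T = 1.972 − 0.06307 = 1.909 mol/L.
Y_S = C_S/C_{R0} = 1.909/3.40 = 0.561.

0.561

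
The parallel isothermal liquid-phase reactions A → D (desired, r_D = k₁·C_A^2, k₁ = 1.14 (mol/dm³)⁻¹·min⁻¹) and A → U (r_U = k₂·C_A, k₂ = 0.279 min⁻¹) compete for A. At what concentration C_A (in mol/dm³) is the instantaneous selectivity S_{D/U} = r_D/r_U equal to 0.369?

S_{D/U} = (k₁/k₂)·C_A ⇒ C_A = S·k₂/k₁.
= 0.369×0.279/1.14 = 0.0903 mol/dm³.

0.0903 mol/dm³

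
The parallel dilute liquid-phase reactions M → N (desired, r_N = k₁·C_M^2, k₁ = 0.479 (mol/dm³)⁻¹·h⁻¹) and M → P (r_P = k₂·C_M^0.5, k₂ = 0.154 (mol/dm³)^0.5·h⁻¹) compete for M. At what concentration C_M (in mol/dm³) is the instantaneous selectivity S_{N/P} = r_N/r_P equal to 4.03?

1.19 mol/dm³

S_{N/P} = (k₁/k₂)·C_M^1.5 ⇒ C_M = (S·k₂/k₁)^(1/1.5).
= (4.03×0.154/0.479)^(0.6667) = (1.296)^(0.6667) = 1.19 mol/dm³.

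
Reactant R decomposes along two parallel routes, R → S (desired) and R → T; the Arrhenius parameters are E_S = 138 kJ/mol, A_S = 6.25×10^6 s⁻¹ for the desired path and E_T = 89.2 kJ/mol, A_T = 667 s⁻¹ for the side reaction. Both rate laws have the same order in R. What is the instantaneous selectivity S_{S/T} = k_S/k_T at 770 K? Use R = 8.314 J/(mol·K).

4.58

Since both paths have the same order in R, the concentration cancels and S_{S/T} = k_S/k_T = (A_S/A_T)·exp[(E_T−E_S)/(RT)].
(E_T−E_S)/(RT) = (89.2−138)×10³/(8.314×770) = -48800/6402 = -7.623.
k_S/k_T = (6.25×10^6/667)·exp(-7.623) = 9370 × 4.891×10^-4 = 4.58.
Since E_S > E_T, raising the temperature improves selectivity toward S.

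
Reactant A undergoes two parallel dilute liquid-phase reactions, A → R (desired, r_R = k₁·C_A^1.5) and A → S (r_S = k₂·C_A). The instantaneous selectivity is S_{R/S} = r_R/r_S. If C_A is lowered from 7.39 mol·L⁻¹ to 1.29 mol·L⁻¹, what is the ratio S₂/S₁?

S_{R/S} = (k₁/k₂)·C_A^0.5, so S₂/S₁ = (C_{A,2}/C_{A,1})^0.5.
= (1.29/7.39)^0.5 = (0.1746)^0.5 = 0.418.

0.418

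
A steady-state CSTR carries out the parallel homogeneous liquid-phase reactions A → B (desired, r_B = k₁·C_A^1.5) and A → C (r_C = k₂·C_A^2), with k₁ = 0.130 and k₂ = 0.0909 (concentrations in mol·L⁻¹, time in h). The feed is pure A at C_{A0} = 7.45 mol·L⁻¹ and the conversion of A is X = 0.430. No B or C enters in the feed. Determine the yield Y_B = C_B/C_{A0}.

Exit C_A = C_{A0}(1−X) = 7.45×0.570 = 4.247 mol·L⁻¹.
In a CSTR the entire volume is at exit conditions, so r_B = 0.130×4.247^1.5 = 1.138 and r_C = 0.0909×4.247^2 = 1.639.
Fraction of consumed A going to B: r_B/(r_B+r_C) = 0.4097.
C_B = 0.4097·C_{A0}·X = 0.4097×7.45×0.430 = 1.31 mol·L⁻¹; Y_B = C_B/C_{A0} = 0.176.

0.176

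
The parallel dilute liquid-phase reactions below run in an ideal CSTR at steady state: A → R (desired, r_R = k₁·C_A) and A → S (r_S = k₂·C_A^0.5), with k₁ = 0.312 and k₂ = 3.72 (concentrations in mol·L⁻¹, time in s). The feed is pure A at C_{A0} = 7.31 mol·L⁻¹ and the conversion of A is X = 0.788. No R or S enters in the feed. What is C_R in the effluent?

0.545 mol·L⁻¹

Exit C_A = C_{A0}(1−X) = 7.31×0.212 = 1.550 mol·L⁻¹.
Rates in a CSTR are evaluated at the outlet concentration: r_R = 0.312×1.550 = 0.4835, r_S = 3.72×1.550^0.5 = 4.631.
Fraction of consumed A going to R: r_R/(r_R+r_S) = 0.09454.
C_R = 0.09454·C_{A0}·X = 0.09454×7.31×0.788 = 0.545 mol·L⁻¹.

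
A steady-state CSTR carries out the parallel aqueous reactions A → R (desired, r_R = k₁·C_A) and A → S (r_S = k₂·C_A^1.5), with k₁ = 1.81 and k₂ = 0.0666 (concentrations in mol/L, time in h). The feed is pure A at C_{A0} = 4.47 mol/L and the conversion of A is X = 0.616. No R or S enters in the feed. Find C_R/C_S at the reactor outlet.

20.7

Exit C_A = C_{A0}(1−X) = 4.47×0.384 = 1.716 mol/L.
In a CSTR the entire volume is at exit conditions, so r_R = 1.81×1.716 = 3.107 and r_S = 0.0666×1.716^1.5 = 0.1498.
Overall selectivity = C_R/C_S = r_Rτ/(r_Sτ) = r_R/r_S = 20.7.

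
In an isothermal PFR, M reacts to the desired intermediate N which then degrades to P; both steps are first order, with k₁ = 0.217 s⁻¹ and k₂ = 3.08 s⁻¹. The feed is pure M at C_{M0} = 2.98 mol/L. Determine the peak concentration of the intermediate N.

0.172 mol/L

For a first-order series the maximum intermediate yield is C_{N,max}/C_{M0} = (k₁/k₂)^[k₂/(k₂−k₁)].
= (0.217/3.08)^(3.08/(3.08−0.217)) = (0.07045)^(1.076) = 0.05762.
C_{N,max} = 0.05762×2.98 = 0.172 mol/L.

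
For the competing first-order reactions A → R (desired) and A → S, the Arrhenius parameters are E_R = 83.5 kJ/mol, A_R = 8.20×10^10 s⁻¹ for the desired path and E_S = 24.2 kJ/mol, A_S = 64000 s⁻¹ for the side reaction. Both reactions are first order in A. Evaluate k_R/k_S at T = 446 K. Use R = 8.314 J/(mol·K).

0.145

k_R/k_S = (A_R/A_S)·exp[−(E_R−E_S)/(RT)] = (A_R/A_S)·exp[(E_S−E_R)/(RT)].
(E_S−E_R)/(RT) = (24.2−83.5)×10³/(8.314×446) = -59300/3708 = -15.99.
k_R/k_S = (8.20×10^10/64000)·exp(-15.99) = 1.281×10^6 × 1.134×10^-7 = 0.145.
Since E_R > E_S, raising the temperature improves selectivity toward R.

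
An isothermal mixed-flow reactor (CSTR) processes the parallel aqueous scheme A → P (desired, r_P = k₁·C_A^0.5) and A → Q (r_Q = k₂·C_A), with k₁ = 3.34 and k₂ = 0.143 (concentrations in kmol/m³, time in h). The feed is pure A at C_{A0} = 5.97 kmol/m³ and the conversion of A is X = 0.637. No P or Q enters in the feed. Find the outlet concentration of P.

3.58 kmol/m³

Exit C_A = C_{A0}(1−X) = 5.97×0.363 = 2.167 kmol/m³.
A CSTR operates uniformly at the exit composition, giving r_P = 4.917 and r_Q = 0.3099 (each k·C_A^n at C_A = 2.167).
Fraction of consumed A going to P: r_P/(r_P+r_Q) = 0.9407.
C_P = 0.9407·C_{A0}·X = 0.9407×5.97×0.637 = 3.58 kmol/m³.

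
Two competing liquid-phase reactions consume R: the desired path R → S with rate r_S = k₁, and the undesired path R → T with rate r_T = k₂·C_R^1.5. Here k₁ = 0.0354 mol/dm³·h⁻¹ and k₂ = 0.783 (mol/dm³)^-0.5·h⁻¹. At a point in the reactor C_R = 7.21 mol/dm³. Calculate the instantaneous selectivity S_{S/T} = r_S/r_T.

S_{S/T} = r_S/r_T = (k₁)/(k₂·C_R^1.5) = (k₁/k₂)·C_R^-1.5.
= (0.0354) / (0.783×7.210^1.5) = 0.03540/15.16 = 0.00234.

0.00234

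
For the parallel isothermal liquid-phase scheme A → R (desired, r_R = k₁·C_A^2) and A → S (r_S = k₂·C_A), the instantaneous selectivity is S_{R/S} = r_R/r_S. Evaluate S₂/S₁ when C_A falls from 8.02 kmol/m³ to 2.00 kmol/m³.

S_{R/S} = (k₁/k₂)·C_A, so S₂/S₁ = (C_{A,2}/C_{A,1}).
= 2.00/8.02 = 0.249.

0.249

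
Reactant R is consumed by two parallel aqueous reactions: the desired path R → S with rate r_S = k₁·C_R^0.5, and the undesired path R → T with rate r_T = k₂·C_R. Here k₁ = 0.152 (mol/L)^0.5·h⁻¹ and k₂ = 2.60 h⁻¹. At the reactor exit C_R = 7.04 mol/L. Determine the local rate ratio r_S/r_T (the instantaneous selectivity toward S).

0.0220

S_{S/T} = r_S/r_T = (k₁·C_R^0.5)/(k₂·C_R) = (k₁/k₂)·C_R^-0.5.
= (0.152×7.040^0.5) / (2.60×7.040) = 0.4033/18.30 = 0.0220.
The undesired path is higher order in R, so low C_R (CSTR or dilute feed) favours S.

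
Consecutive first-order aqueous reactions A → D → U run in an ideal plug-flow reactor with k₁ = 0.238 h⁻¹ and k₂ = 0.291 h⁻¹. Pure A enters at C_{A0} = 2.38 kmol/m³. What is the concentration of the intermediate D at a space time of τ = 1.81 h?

Solving the coupled first-order balances gives C_D(τ) = [k₁/(k₂−k₁)]·C_{A0}·(e^(−k₁τ) − e^(−k₂τ)).
e^(−k₁τ) = e^(−0.238×1.81) = e^(−0.4308) = 0.6500; e^(−k₂τ) = e^(−0.5267) = 0.5905.
C_D = 0.238×2.38/(0.291−0.238) × (0.6500−0.5905) = 10.69×0.05946 = 0.6355 kmol/m³.

0.635 kmol/m³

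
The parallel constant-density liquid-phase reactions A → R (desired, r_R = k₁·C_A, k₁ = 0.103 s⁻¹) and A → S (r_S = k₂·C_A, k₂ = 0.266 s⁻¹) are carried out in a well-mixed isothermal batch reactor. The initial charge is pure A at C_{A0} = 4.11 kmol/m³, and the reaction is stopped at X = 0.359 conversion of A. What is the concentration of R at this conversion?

0.412 kmol/m³

C_A = C_{A0}(1−X) = 2.635 kmol/m³.
Both paths are first order in A, so the instantaneous fraction to R is constant: dC_R/d(−C_A) = k₁/(k₁+k₂) = 0.2791.
C_R = 0.2791·(C_{A0}−C_A) = 0.2791×1.475 = 0.412 kmol/m³.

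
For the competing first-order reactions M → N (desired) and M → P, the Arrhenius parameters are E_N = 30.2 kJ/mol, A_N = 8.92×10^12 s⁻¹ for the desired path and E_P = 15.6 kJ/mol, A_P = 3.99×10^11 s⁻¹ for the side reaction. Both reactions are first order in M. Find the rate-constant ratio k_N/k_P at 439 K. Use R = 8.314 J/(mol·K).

k_N/k_P = (A_N/A_P)·exp[−(E_N−E_P)/(RT)] = (A_N/A_P)·exp[(E_P−E_N)/(RT)].
(E_P−E_N)/(RT) = (15.6−30.2)×10³/(8.314×439) = -14600/3650 = -4.000.
k_N/k_P = (8.92×10^12/3.99×10^11)·exp(-4.000) = 22.36 × 0.01831 = 0.409.
Since E_N > E_P, raising the temperature improves selectivity toward N.

0.409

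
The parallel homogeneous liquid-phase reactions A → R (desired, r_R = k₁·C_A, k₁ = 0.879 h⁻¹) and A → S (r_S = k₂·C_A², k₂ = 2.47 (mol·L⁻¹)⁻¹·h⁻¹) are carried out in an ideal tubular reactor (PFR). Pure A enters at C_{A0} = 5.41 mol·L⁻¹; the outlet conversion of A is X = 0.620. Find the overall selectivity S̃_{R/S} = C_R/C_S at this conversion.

0.102

C_A = C_{A0}(1−X) = 2.056 mol·L⁻¹.
Along a PFR/batch, dC_R/dC_A = −r_R/(r_R+r_S) = −k₁/(k₁+k₂·C_A).
Integrating from C_{A0} to C_A: C_R = (0.879/2.47)·ln[(0.879+2.47·5.41)/(0.879+2.47·2.06)] = 0.3559·ln(14.24/5.957) = 0.3102 mol·L⁻¹.
C_S = (C_{A0}−C_A)−C_R = 3.044 mol·L⁻¹; S̃_{R/S} = 0.3102/3.044 = 0.102.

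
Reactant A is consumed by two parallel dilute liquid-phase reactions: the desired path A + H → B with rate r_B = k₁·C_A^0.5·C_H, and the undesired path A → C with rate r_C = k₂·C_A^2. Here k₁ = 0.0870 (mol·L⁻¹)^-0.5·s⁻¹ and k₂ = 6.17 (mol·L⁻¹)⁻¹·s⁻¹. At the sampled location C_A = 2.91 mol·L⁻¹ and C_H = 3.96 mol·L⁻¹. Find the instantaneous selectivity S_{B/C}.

S_{B/C} = r_B/r_C = (k₁·C_A^0.5·C_H)/(k₂·C_A^2) = (k₁/k₂)·C_A^-1.5·C_H.
= (0.0870×2.910^0.5×3.960) / (6.17×2.910^2) = 0.5877/52.25 = 0.0112.
The undesired path is higher order in A, so low C_A (CSTR or dilute feed) favours B.

0.0112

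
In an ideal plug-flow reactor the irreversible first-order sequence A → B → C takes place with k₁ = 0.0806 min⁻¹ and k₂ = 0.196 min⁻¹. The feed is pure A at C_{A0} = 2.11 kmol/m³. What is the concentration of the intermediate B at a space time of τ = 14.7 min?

0.368 kmol/m³

Solving the coupled first-order balances gives C_B(τ) = [k₁/(k₂−k₁)]·C_{A0}·(e^(−k₁τ) − e^(−k₂τ)).
e^(−k₁τ) = e^(−0.0806×14.7) = e^(−1.185) = 0.3058; e^(−k₂τ) = e^(−2.881) = 0.05607.
C_B = 0.0806×2.11/(0.196−0.0806) × (0.3058−0.05607) = 1.474×0.2497 = 0.3680 kmol/m³.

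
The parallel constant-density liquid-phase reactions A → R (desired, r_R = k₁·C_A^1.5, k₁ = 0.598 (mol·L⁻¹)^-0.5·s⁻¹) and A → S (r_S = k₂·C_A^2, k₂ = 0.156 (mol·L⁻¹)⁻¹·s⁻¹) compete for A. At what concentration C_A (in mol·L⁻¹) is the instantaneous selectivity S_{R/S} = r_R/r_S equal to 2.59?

S_{R/S} = (k₁/k₂)·C_A^-0.5 ⇒ C_A = (S·k₂/k₁)^(-2).
= (2.59×0.156/0.598)^(-2) = (0.6757)^(-2) = 2.19 mol·L⁻¹.

2.19 mol·L⁻¹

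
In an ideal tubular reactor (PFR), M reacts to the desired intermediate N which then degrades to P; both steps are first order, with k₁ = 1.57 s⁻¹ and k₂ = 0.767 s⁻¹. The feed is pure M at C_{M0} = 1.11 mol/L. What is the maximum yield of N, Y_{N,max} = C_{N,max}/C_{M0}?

0.504

At the optimum, C_{N,max}/C_{M0} = (k₁/k₂)^[k₂/(k₂−k₁)].
= (1.57/0.767)^(0.767/(0.767−1.57)) = (2.047)^(-0.9552) = 0.5045.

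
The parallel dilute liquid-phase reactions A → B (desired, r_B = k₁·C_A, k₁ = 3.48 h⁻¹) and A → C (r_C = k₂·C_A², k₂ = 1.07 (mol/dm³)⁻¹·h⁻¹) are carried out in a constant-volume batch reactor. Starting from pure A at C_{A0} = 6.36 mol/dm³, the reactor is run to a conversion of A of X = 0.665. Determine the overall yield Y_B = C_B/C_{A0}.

C_A = C_{A0}(1−X) = 2.131 mol/dm³.
Along a PFR/batch, dC_B/dC_A = −r_B/(r_B+r_C) = −k₁/(k₁+k₂·C_A).
Integrating from C_{A0} to C_A: C_B = (3.48/1.07)·ln[(3.48+1.07·6.36)/(3.48+1.07·2.13)] = 3.252·ln(10.29/5.760) = 1.886 mol/dm³.
Y_B = C_B/C_{A0} = 1.886/6.36 = 0.297.

0.297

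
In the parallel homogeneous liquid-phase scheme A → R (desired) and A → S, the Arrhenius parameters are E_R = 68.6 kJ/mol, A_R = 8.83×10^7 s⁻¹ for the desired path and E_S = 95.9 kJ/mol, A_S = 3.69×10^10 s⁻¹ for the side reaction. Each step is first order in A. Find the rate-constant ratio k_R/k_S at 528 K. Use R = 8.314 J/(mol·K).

Since both paths have the same order in A, the concentration cancels and S_{R/S} = k_R/k_S = (A_R/A_S)·exp[(E_S−E_R)/(RT)].
(E_S−E_R)/(RT) = (95.9−68.6)×10³/(8.314×528) = 27300/4390 = 6.219.
k_R/k_S = (8.83×10^7/3.69×10^10)·exp(6.219) = 0.002393 × 502.2 = 1.20.

1.20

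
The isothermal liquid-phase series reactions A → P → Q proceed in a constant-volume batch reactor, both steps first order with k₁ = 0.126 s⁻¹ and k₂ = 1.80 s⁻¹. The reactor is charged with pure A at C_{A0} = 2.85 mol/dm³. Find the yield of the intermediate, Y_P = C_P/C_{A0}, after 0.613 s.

0.0447

The intermediate concentration in a first-order A→B→C sequence is C_P = k₁C_{A0}(e^(−k₁t) − e^(−k₂t))/(k₂−k₁).
e^(−k₁t) = e^(−0.126×0.613) = e^(−0.07724) = 0.9257; e^(−k₂t) = e^(−1.103) = 0.3317.
C_P = 0.126×2.85/(1.80−0.126) × (0.9257−0.3317) = 0.2145×0.5939 = 0.1274 mol/dm³.
Y_P = C_P/C_{A0} = 0.1274/2.85 = 0.0447.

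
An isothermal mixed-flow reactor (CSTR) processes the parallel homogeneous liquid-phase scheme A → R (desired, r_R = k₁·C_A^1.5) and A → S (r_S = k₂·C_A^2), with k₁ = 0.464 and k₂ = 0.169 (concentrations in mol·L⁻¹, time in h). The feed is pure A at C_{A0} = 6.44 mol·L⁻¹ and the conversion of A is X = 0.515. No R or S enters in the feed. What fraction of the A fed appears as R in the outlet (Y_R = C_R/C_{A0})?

0.313

Exit C_A = C_{A0}(1−X) = 6.44×0.485 = 3.123 mol·L⁻¹.
A CSTR operates uniformly at the exit composition, giving r_R = 2.561 and r_S = 1.649 (each k·C_A^n at C_A = 3.123).
Fraction of consumed A going to R: r_R/(r_R+r_S) = 0.6084.
C_R = 0.6084·C_{A0}·X = 0.6084×6.44×0.515 = 2.02 mol·L⁻¹; Y_R = C_R/C_{A0} = 0.313.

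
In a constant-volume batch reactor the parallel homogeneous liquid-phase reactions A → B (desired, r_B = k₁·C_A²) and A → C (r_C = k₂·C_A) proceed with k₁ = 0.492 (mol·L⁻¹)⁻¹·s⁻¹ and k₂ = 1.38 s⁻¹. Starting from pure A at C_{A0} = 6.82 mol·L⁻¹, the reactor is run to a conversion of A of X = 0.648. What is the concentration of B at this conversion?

2.70 mol·L⁻¹

C_A = C_{A0}(1−X) = 2.401 mol·L⁻¹.
Along a PFR/batch, dC_C/dC_A = −r_C/(r_B+r_C) = −k₂/(k₂+k₁·C_A).
Integrating from C_{A0} to C_A: C_C = (1.38/0.492)·ln[(1.38+0.492·6.82)/(1.38+0.492·2.40)] = 2.805·ln(4.735/2.561) = 1.724 mol·L⁻¹.
Then C_B = (C_{A0}−C_A) − C_C = 4.419 − 1.724 = 2.695 mol·L⁻¹.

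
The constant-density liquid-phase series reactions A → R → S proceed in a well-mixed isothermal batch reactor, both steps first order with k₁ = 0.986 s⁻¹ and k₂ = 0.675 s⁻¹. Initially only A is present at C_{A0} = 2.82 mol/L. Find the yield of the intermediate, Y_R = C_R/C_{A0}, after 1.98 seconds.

0.383

For first-order series with pure A initially, C_R(t) = k₁C_{A0}/(k₂−k₁)·(e^(−k₁t) − e^(−k₂t)).
e^(−k₁t) = e^(−0.986×1.98) = e^(−1.952) = 0.1420; e^(−k₂t) = e^(−1.337) = 0.2628.
C_R = 0.986×2.82/(0.675−0.986) × (0.1420−0.2628) = (-8.941)×(-0.1208) = 1.080 mol/L.
Y_R = C_R/C_{A0} = 1.080/2.82 = 0.383.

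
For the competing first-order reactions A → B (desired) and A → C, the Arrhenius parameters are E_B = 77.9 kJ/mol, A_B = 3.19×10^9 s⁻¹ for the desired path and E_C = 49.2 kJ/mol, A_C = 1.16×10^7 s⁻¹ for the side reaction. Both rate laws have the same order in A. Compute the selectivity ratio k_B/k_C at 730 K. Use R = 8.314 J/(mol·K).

2.43

k_B/k_C = (A_B/A_C)·exp[−(E_B−E_C)/(RT)] = (A_B/A_C)·exp[(E_C−E_B)/(RT)].
(E_C−E_B)/(RT) = (49.2−77.9)×10³/(8.314×730) = -28700/6069 = -4.729.
k_B/k_C = (3.19×10^9/1.16×10^7)·exp(-4.729) = 275.0 × 0.008837 = 2.43.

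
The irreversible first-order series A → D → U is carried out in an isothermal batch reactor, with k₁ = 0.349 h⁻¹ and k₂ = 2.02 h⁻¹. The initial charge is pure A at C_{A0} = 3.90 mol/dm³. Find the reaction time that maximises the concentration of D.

1.05 h

The intermediate peaks when r₁ = r₂, i.e. k₁e^(−k₁t) = k₂e^(−k₂t), giving t_opt = ln(k₂/k₁)/(k₂−k₁).
= ln(2.02/0.349)/(2.02−0.349) = ln(5.788)/1.671 = 1.756/1.671 = 1.05 h.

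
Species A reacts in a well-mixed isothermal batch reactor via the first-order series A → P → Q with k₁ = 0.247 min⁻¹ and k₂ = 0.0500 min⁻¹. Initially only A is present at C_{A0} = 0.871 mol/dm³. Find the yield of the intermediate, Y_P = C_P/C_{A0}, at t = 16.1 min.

0.537

For first-order series with pure A initially, C_P(t) = k₁C_{A0}/(k₂−k₁)·(e^(−k₁t) − e^(−k₂t)).
e^(−k₁t) = e^(−0.247×16.1) = e^(−3.977) = 0.01875; e^(−k₂t) = e^(−0.8050) = 0.4471.
C_P = 0.247×0.871/(0.0500−0.247) × (0.01875−0.4471) = (-1.092)×(-0.4283) = 0.4678 mol/dm³.
Y_P = C_P/C_{A0} = 0.4678/0.871 = 0.537.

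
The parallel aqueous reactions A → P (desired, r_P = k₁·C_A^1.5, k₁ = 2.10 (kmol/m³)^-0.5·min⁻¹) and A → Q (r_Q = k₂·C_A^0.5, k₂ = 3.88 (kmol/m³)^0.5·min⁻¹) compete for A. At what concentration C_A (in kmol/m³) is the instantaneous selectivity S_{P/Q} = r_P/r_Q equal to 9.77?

S_{P/Q} = (k₁/k₂)·C_A ⇒ C_A = S·k₂/k₁.
= 9.77×3.88/2.10 = 18.1 kmol/m³.

18.1 kmol/m³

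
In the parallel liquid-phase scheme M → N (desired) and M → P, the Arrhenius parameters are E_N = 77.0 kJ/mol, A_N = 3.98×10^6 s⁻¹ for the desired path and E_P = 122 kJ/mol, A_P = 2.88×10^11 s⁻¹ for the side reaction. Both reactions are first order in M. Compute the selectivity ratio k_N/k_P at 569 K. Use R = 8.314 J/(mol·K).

0.187

With equal orders, S_{N/P} = k_N/k_P = (A_N/A_P)·exp[(E_P−E_N)/(RT)].
(E_P−E_N)/(RT) = (122−77.0)×10³/(8.314×569) = 45000/4731 = 9.512.
k_N/k_P = (3.98×10^6/2.88×10^11)·exp(9.512) = 1.382×10^-5 × 13526 = 0.187.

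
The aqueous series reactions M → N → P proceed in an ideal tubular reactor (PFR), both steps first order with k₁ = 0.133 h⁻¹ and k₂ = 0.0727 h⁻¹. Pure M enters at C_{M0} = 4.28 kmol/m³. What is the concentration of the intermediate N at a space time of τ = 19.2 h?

1.60 kmol/m³

Solving the coupled first-order balances gives C_N(τ) = [k₁/(k₂−k₁)]·C_{M0}·(e^(−k₁τ) − e^(−k₂τ)).
e^(−k₁τ) = e^(−0.133×19.2) = e^(−2.554) = 0.07780; e^(−k₂τ) = e^(−1.396) = 0.2476.
C_N = 0.133×4.28/(0.0727−0.133) × (0.07780−0.2476) = (-9.440)×(-0.1698) = 1.603 kmol/m³.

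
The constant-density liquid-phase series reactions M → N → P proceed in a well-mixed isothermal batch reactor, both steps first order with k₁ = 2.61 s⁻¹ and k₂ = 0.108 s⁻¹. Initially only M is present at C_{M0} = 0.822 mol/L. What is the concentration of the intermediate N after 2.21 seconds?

Solving the coupled first-order balances gives C_N(t) = [k₁/(k₂−k₁)]·C_{M0}·(e^(−k₁t) − e^(−k₂t)).
e^(−k₁t) = e^(−2.61×2.21) = e^(−5.768) = 0.003126; e^(−k₂t) = e^(−0.2387) = 0.7877.
C_N = 2.61×0.822/(0.108−2.61) × (0.003126−0.7877) = (-0.8575)×(-0.7845) = 0.6727 mol/L.

0.673 mol/L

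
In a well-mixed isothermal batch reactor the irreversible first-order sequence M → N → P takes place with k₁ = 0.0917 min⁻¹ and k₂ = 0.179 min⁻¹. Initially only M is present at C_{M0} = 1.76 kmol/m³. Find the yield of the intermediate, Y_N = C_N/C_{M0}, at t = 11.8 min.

For first-order series with pure M initially, C_N(t) = k₁C_{M0}/(k₂−k₁)·(e^(−k₁t) − e^(−k₂t)).
e^(−k₁t) = e^(−0.0917×11.8) = e^(−1.082) = 0.3389; e^(−k₂t) = e^(−2.112) = 0.1210.
C_N = 0.0917×1.76/(0.179−0.0917) × (0.3389−0.1210) = 1.849×0.2179 = 0.4029 kmol/m³.
Y_N = C_N/C_{M0} = 0.4029/1.76 = 0.229.

0.229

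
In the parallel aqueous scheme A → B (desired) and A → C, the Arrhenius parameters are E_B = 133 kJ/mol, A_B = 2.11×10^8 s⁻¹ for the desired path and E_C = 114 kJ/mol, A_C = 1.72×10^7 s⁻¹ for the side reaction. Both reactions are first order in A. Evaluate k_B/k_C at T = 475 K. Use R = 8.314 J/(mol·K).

0.0998

k_B/k_C = (A_B/A_C)·exp[−(E_B−E_C)/(RT)] = (A_B/A_C)·exp[(E_C−E_B)/(RT)].
(E_C−E_B)/(RT) = (114−133)×10³/(8.314×475) = -19000/3949 = -4.811.
k_B/k_C = (2.11×10^8/1.72×10^7)·exp(-4.811) = 12.27 × 0.008138 = 0.0998.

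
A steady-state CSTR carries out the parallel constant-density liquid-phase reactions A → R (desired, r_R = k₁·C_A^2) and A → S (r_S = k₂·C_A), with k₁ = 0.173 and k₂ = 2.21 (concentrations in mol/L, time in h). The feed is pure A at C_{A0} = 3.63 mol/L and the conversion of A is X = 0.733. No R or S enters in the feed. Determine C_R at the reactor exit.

Exit C_A = C_{A0}(1−X) = 3.63×0.267 = 0.9692 mol/L.
In a CSTR the entire volume is at exit conditions, so r_R = 0.173×0.9692^2 = 0.1625 and r_S = 2.21×0.9692 = 2.142.
Fraction of consumed A going to R: r_R/(r_R+r_S) = 0.07052.
C_R = 0.07052·C_{A0}·X = 0.07052×3.63×0.733 = 0.188 mol/L.

0.188 mol/L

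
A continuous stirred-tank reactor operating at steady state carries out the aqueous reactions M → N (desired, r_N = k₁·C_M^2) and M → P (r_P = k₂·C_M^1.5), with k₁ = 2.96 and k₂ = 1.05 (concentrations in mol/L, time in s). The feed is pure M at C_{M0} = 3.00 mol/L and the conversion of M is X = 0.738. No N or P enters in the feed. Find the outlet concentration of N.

1.58 mol/L

Exit C_M = C_{M0}(1−X) = 3.00×0.262 = 0.7860 mol/L.
In a CSTR the entire volume is at exit conditions, so r_N = 2.96×0.7860^2 = 1.829 and r_P = 1.05×0.7860^1.5 = 0.7317.
Fraction of consumed M going to N: r_N/(r_N+r_P) = 0.7142.
C_N = 0.7142·C_{M0}·X = 0.7142×3.00×0.738 = 1.58 mol/L.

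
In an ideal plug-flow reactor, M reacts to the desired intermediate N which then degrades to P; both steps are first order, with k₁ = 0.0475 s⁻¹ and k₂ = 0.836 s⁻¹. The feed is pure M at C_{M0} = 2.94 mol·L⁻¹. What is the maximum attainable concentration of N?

0.141 mol·L⁻¹

For a first-order series the maximum intermediate yield is C_{N,max}/C_{M0} = (k₁/k₂)^[k₂/(k₂−k₁)].
= (0.0475/0.836)^(0.836/(0.836−0.0475)) = (0.05682)^(1.060) = 0.04780.
C_{N,max} = 0.04780×2.94 = 0.141 mol·L⁻¹.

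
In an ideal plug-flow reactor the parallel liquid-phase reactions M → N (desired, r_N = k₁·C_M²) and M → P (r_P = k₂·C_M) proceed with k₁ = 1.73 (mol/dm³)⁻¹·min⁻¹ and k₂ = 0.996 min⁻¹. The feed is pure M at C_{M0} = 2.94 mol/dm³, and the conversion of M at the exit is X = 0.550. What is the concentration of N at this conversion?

C_M = C_{M0}(1−X) = 1.323 mol/dm³.
Along a PFR/batch, dC_P/dC_M = −r_P/(r_N+r_P) = −k₂/(k₂+k₁·C_M).
Integrating from C_{M0} to C_M: C_P = (0.996/1.73)·ln[(0.996+1.73·2.94)/(0.996+1.73·1.32)] = 0.5757·ln(6.082/3.285) = 0.3547 mol/dm³.
Then C_N = (C_{M0}−C_M) − C_P = 1.617 − 0.3547 = 1.262 mol/dm³.

1.26 mol/dm³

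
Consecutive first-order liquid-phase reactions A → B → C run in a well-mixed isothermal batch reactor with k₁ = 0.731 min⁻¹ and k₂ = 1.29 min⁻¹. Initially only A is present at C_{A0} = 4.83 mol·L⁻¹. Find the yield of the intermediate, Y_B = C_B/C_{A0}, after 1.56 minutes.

For first-order series with pure A initially, C_B(t) = k₁C_{A0}/(k₂−k₁)·(e^(−k₁t) − e^(−k₂t)).
e^(−k₁t) = e^(−0.731×1.56) = e^(−1.140) = 0.3197; e^(−k₂t) = e^(−2.012) = 0.1337.
C_B = 0.731×4.83/(1.29−0.731) × (0.3197−0.1337) = 6.316×0.1860 = 1.175 mol·L⁻¹.
Y_B = C_B/C_{A0} = 1.175/4.83 = 0.243.

0.243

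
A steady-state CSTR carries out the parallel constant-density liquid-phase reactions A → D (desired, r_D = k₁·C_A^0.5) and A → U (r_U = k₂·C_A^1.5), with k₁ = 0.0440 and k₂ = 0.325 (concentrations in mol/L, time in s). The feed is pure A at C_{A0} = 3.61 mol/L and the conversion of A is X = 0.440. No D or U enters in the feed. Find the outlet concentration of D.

Exit C_A = C_{A0}(1−X) = 3.61×0.560 = 2.022 mol/L.
A CSTR operates uniformly at the exit composition, giving r_D = 0.06256 and r_U = 0.9342 (each k·C_A^n at C_A = 2.022).
Fraction of consumed A going to D: r_D/(r_D+r_U) = 0.06277.
C_D = 0.06277·C_{A0}·X = 0.06277×3.61×0.440 = 0.0997 mol/L.

0.0997 mol/L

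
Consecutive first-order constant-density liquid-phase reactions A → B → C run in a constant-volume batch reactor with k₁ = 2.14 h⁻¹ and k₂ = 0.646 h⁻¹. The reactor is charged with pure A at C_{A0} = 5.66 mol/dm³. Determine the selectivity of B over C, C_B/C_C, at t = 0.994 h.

1.96

Solving the coupled first-order balances gives C_B(t) = [k₁/(k₂−k₁)]·C_{A0}·(e^(−k₁t) − e^(−k₂t)).
e^(−k₁t) = e^(−2.14×0.994) = e^(−2.127) = 0.1192; e^(−k₂t) = e^(−0.6421) = 0.5262.
C_B = 2.14×5.66/(0.646−2.14) × (0.1192−0.5262) = (-8.107)×(-0.4070) = 3.300 mol/dm³.
C_A = C_{A0}e^(−k₁t) = 0.6745 mol/dm³, so C_C = C_{A0}−C_A−C_B = 1.686 mol/dm³; C_B/C_C = 1.96.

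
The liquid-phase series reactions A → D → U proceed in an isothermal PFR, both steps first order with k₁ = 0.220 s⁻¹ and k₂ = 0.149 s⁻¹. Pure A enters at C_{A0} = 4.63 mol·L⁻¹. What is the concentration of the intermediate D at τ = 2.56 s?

Solving the coupled first-order balances gives C_D(τ) = [k₁/(k₂−k₁)]·C_{A0}·(e^(−k₁τ) − e^(−k₂τ)).
e^(−k₁τ) = e^(−0.220×2.56) = e^(−0.5632) = 0.5694; e^(−k₂τ) = e^(−0.3814) = 0.6829.
C_D = 0.220×4.63/(0.149−0.220) × (0.5694−0.6829) = (-14.35)×(-0.1135) = 1.628 mol·L⁻¹.

1.63 mol·L⁻¹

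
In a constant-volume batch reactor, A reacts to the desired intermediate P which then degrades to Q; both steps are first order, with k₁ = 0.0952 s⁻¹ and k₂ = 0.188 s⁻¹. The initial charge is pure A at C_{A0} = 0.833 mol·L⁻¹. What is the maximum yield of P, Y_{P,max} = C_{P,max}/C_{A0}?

0.252

Evaluating C_P at t_opt = ln(k₂/k₁)/(k₂−k₁) gives C_{P,max}/C_{A0} = (k₁/k₂)^[k₂/(k₂−k₁)].
= (0.0952/0.188)^(0.188/(0.188−0.0952)) = (0.5064)^(2.026) = 0.2520.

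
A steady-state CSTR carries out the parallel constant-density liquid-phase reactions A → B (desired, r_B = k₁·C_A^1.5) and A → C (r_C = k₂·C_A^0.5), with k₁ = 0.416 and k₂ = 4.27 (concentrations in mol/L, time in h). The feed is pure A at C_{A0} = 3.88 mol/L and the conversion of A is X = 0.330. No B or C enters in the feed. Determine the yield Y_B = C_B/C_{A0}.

0.0667

Exit C_A = C_{A0}(1−X) = 3.88×0.670 = 2.600 mol/L.
A CSTR operates uniformly at the exit composition, giving r_B = 1.744 and r_C = 6.885 (each k·C_A^n at C_A = 2.600).
Fraction of consumed A going to B: r_B/(r_B+r_C) = 0.2021.
C_B = 0.2021·C_{A0}·X = 0.2021×3.88×0.330 = 0.259 mol/L; Y_B = C_B/C_{A0} = 0.0667.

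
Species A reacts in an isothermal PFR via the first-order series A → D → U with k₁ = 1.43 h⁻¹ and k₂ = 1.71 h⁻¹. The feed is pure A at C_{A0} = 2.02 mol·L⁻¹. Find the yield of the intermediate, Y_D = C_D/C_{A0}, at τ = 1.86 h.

0.145

The intermediate concentration in a first-order A→B→C sequence is C_D = k₁C_{A0}(e^(−k₁τ) − e^(−k₂τ))/(k₂−k₁).
e^(−k₁τ) = e^(−1.43×1.86) = e^(−2.660) = 0.06996; e^(−k₂τ) = e^(−3.181) = 0.04156.
C_D = 1.43×2.02/(1.71−1.43) × (0.06996−0.04156) = 10.32×0.02840 = 0.2930 mol·L⁻¹.
Y_D = C_D/C_{A0} = 0.2930/2.02 = 0.145.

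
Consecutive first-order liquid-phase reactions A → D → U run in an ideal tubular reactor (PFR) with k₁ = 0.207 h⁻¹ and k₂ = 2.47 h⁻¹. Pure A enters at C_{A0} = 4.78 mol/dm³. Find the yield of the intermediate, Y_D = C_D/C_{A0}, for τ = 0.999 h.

Solving the coupled first-order balances gives C_D(τ) = [k₁/(k₂−k₁)]·C_{A0}·(e^(−k₁τ) − e^(−k₂τ)).
e^(−k₁τ) = e^(−0.207×0.999) = e^(−0.2068) = 0.8132; e^(−k₂τ) = e^(−2.468) = 0.08479.
C_D = 0.207×4.78/(2.47−0.207) × (0.8132−0.08479) = 0.4372×0.7284 = 0.3185 mol/dm³.
Y_D = C_D/C_{A0} = 0.3185/4.78 = 0.0666.

0.0666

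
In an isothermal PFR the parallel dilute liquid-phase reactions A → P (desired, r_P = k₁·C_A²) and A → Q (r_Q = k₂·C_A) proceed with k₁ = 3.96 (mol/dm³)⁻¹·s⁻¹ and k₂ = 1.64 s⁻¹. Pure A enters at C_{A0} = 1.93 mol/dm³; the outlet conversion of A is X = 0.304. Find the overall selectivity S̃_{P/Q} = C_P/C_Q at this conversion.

3.92

C_A = C_{A0}(1−X) = 1.343 mol/dm³.
Along a PFR/batch, dC_Q/dC_A = −r_Q/(r_P+r_Q) = −k₂/(k₂+k₁·C_A).
Integrating from C_{A0} to C_A: C_Q = (1.64/3.96)·ln[(1.64+3.96·1.93)/(1.64+3.96·1.34)] = 0.4141·ln(9.283/6.959) = 0.1193 mol/dm³.
Then C_P = (C_{A0}−C_A) − C_Q = 0.5867 − 0.1193 = 0.4674 mol/dm³.
S̃_{P/Q} = C_P/C_Q = 0.4674/0.1193 = 3.92.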